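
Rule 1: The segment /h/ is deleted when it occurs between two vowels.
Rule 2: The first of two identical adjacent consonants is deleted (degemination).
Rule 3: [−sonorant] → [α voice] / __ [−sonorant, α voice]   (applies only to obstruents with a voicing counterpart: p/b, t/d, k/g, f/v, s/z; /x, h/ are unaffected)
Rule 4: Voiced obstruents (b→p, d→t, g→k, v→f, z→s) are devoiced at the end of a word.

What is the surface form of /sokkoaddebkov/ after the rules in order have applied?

sokoadepkof

Rule 1 (intervocalic h-deletion): no segment meets the environment; /sokkoaddebkov/ is unchanged.
Rule 2 (degemination): /kk/ is a geminate; the first /k/ deletes. /dd/ is a geminate; the first /d/ deletes. /sokkoaddebkov/ → sokoadebkov.
Rule 3 (regressive voicing assimilation): /b/ precedes the voiceless obstruent /k/, so it devoices to [p] by assimilation. /sokoadebkov/ → sokoadepkov.
Rule 4 (final devoicing): /v/ is a voiced obstruent in word-final position, so it devoices to [f]. /sokoadepkov/ → sokoadepkof.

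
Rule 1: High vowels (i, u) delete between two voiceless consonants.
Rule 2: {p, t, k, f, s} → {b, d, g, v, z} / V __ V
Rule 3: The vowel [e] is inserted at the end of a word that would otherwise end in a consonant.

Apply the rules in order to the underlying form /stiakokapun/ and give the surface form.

Rule 1 (high vowel syncope): no segment meets the environment; /stiakokapun/ is unchanged.
Rule 2 (intervocalic voicing): /k/ is a voiceless obstruent between vowels /a/ and /o/, so it voices to [g]. /k/ is a voiceless obstruent between vowels /o/ and /a/, so it voices to [g]. /p/ is a voiceless obstruent between vowels /a/ and /u/, so it voices to [b]. /stiakokapun/ → stiagogabun.
Rule 3 (final e-epenthesis): the form ends in the consonant /n/, so [e] is inserted word-finally. /stiagogabun/ → stiagogabune.

stiagogabune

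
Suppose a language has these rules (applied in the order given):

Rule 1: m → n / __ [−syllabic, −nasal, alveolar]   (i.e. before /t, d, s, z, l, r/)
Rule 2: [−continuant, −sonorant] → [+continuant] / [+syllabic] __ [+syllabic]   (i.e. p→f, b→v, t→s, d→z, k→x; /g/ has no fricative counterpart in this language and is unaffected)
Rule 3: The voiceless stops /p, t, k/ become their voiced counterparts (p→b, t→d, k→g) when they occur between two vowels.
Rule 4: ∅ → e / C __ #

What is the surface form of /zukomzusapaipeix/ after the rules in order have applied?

zuxonzusafaifeixe

Rule 1 (nasal place assimilation): /m/ precedes the alveolar consonant /z/, so it assimilates in place to [n]. /zukomzusapaipeix/ → zukonzusapaipeix.
Rule 2 (intervocalic spirantization): /k/ is a stop between vowels /u/ and /o/, so it spirantizes to the fricative [x]. /p/ is a stop between vowels /a/ and /a/, so it spirantizes to the fricative [f]. /p/ is a stop between vowels /i/ and /e/, so it spirantizes to the fricative [f]. /zukonzusapaipeix/ → zuxonzusafaifeix.
Rule 3 (intervocalic voicing): no segment meets the environment; /zuxonzusafaifeix/ is unchanged.
Rule 4 (final e-epenthesis): the form ends in the consonant /x/, so [e] is inserted word-finally. /zuxonzusafaifeix/ → zuxonzusafaifeixe.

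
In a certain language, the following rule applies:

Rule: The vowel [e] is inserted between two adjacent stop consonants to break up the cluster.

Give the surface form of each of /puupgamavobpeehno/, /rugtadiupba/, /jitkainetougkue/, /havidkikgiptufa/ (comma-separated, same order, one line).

puupegamavobepeehno, rugetadiupeba, jitekainetougekue, havidekikegipetufa

/puupgamavobpeehno/: /p/ and /g/ form a stop–stop cluster, so [e] is inserted between them. /b/ and /p/ form a stop–stop cluster, so [e] is inserted between them. → [puupegamavobepeehno].
/rugtadiupba/: /g/ and /t/ form a stop–stop cluster, so [e] is inserted between them. /p/ and /b/ form a stop–stop cluster, so [e] is inserted between them. → [rugetadiupeba].
/jitkainetougkue/: /t/ and /k/ form a stop–stop cluster, so [e] is inserted between them. /g/ and /k/ form a stop–stop cluster, so [e] is inserted between them. → [jitekainetougekue].
/havidkikgiptufa/: /d/ and /k/ form a stop–stop cluster, so [e] is inserted between them. /k/ and /g/ form a stop–stop cluster, so [e] is inserted between them. /p/ and /t/ form a stop–stop cluster, so [e] is inserted between them. → [havidekikegipetufa].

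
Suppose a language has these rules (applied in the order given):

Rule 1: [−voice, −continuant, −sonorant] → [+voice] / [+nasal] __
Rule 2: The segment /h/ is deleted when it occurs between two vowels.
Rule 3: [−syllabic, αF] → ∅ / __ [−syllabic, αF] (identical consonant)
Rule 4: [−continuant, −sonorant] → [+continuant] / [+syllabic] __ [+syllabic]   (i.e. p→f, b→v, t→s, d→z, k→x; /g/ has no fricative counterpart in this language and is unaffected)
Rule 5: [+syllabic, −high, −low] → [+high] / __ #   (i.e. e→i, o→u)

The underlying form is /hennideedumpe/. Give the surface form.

henizeezumbi

Rule 1 (post-nasal voicing): /p/ is a voiceless stop immediately after the nasal /m/, so it voices to [b]. /hennideedumpe/ → hennideedumbe.
Rule 2 (intervocalic h-deletion): no segment meets the environment; /hennideedumbe/ is unchanged.
Rule 3 (degemination): /nn/ is a geminate; the first /n/ deletes. /hennideedumbe/ → henideedumbe.
Rule 4 (intervocalic spirantization): /d/ is a stop between vowels /i/ and /e/, so it spirantizes to the fricative [z]. /d/ is a stop between vowels /e/ and /u/, so it spirantizes to the fricative [z]. /henideedumbe/ → henizeezumbe.
Rule 5 (final vowel raising): /e/ is a mid vowel in word-final position, so it raises to [i]. /henizeezumbe/ → henizeezumbi.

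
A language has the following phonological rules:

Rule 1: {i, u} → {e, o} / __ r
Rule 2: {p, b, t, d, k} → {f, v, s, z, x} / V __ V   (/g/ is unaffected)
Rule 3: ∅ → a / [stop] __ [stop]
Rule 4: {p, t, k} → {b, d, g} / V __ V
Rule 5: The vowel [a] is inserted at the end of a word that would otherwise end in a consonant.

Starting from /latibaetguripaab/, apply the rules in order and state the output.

Rule 1 (pre-rhotic lowering): /u/ is a high vowel immediately before /r/, so it lowers to [o]. /latibaetguripaab/ → latibaetgoripaab.
Rule 2 (intervocalic spirantization): /t/ is a stop between vowels /a/ and /i/, so it spirantizes to the fricative [s]. /b/ is a stop between vowels /i/ and /a/, so it spirantizes to the fricative [v]. /p/ is a stop between vowels /i/ and /a/, so it spirantizes to the fricative [f]. /latibaetgoripaab/ → lasivaetgorifaab.
Rule 3 (stop-cluster a-epenthesis): /t/ and /g/ form a stop–stop cluster, so [a] is inserted between them. /lasivaetgorifaab/ → lasivaetagorifaab.
Rule 4 (intervocalic voicing): /t/ is a voiceless stop between vowels /e/ and /a/, so it voices to [d]. /lasivaetagorifaab/ → lasivaedagorifaab.
Rule 5 (final a-epenthesis): the form ends in the consonant /b/, so [a] is inserted word-finally. /lasivaedagorifaab/ → lasivaedagorifaaba.

lasivaedagorifaaba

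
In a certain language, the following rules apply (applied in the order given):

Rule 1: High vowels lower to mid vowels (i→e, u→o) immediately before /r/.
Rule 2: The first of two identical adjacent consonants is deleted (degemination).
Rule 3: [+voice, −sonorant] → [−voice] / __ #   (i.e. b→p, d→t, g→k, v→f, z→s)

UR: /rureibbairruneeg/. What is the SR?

roreibaeruneek

Rule 1 (pre-rhotic lowering): /u/ is a high vowel immediately before /r/, so it lowers to [o]. /i/ is a high vowel immediately before /r/, so it lowers to [e]. /rureibbairruneeg/ → roreibbaerruneeg.
Rule 2 (degemination): /bb/ is a geminate; the first /b/ deletes. /rr/ is a geminate; the first /r/ deletes. /roreibbaerruneeg/ → roreibaeruneeg.
Rule 3 (final devoicing): /g/ is a voiced obstruent in word-final position, so it devoices to [k]. /roreibaeruneeg/ → roreibaeruneek.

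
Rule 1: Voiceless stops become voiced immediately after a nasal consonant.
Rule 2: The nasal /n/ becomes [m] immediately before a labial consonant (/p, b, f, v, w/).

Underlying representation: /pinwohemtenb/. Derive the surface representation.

Rule 1 (post-nasal voicing): /t/ is a voiceless stop immediately after the nasal /m/, so it voices to [d]. /pinwohemtenb/ → pinwohemdenb.
Rule 2 (nasal place assimilation): /n/ precedes the labial consonant /w/, so it assimilates in place to [m]. /n/ precedes the labial consonant /b/, so it assimilates in place to [m]. /pinwohemdenb/ → pimwohemdemb.

pimwohemdemb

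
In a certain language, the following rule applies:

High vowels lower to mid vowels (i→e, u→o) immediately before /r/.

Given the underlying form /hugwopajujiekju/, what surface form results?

No segment of /hugwopajujiekju/ meets the structural description of the rule, so the form surfaces unchanged.

hugwopajujiekju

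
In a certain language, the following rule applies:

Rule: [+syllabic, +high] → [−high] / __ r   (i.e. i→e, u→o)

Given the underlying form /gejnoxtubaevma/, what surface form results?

gejnoxtubaevma

No segment of /gejnoxtubaevma/ meets the structural description of the rule, so the form surfaces unchanged.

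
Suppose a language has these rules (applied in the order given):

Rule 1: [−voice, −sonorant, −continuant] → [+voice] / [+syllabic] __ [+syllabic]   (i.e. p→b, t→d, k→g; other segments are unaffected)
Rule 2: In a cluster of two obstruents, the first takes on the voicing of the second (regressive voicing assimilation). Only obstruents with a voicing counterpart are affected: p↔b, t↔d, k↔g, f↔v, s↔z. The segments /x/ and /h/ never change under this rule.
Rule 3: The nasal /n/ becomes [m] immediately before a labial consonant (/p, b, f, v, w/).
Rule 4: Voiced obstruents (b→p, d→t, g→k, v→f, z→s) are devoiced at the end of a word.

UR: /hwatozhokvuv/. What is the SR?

hwadoshogvuf

Rule 1 (intervocalic voicing): /t/ is a voiceless stop between vowels /a/ and /o/, so it voices to [d]. /hwatozhokvuv/ → hwadozhokvuv.
Rule 2 (regressive voicing assimilation): /z/ precedes the voiceless obstruent /h/, so it devoices to [s] by assimilation. /k/ precedes the voiced obstruent /v/, so it voices to [g] by assimilation. /hwadozhokvuv/ → hwadoshogvuv.
Rule 3 (nasal place assimilation): no segment meets the environment; /hwadoshogvuv/ is unchanged.
Rule 4 (final devoicing): /v/ is a voiced obstruent in word-final position, so it devoices to [f]. /hwadoshogvuv/ → hwadoshogvuf.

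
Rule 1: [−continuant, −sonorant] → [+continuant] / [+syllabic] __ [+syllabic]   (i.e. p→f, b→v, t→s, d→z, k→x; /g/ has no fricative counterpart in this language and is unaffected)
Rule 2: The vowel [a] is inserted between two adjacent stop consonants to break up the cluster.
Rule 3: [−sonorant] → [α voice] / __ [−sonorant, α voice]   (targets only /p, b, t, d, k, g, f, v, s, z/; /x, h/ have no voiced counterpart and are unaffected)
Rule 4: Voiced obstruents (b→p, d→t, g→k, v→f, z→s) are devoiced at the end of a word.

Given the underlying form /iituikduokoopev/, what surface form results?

Rule 1 (intervocalic spirantization): /t/ is a stop between vowels /i/ and /u/, so it spirantizes to the fricative [s]. /k/ is a stop between vowels /o/ and /o/, so it spirantizes to the fricative [x]. /p/ is a stop between vowels /o/ and /e/, so it spirantizes to the fricative [f]. /iituikduokoopev/ → iisuikduoxoofev.
Rule 2 (stop-cluster a-epenthesis): /k/ and /d/ form a stop–stop cluster, so [a] is inserted between them. /iisuikduoxoofev/ → iisuikaduoxoofev.
Rule 3 (regressive voicing assimilation): no segment meets the environment; /iisuikaduoxoofev/ is unchanged.
Rule 4 (final devoicing): /v/ is a voiced obstruent in word-final position, so it devoices to [f]. /iisuikaduoxoofev/ → iisuikaduoxoofef.

iisuikaduoxoofef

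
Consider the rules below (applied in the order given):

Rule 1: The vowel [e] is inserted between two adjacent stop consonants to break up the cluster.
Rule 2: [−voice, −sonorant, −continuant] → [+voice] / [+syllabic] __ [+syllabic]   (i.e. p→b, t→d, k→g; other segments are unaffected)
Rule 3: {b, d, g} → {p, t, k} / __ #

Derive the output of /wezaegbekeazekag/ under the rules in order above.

wezaegebegeazegak

Rule 1 (stop-cluster e-epenthesis): /g/ and /b/ form a stop–stop cluster, so [e] is inserted between them. /wezaegbekeazekag/ → wezaegebekeazekag.
Rule 2 (intervocalic voicing): /k/ is a voiceless stop between vowels /e/ and /e/, so it voices to [g]. /k/ is a voiceless stop between vowels /e/ and /a/, so it voices to [g]. /wezaegebekeazekag/ → wezaegebegeazegag.
Rule 3 (final devoicing): /g/ is a voiced stop in word-final position, so it devoices to [k]. /wezaegebegeazegag/ → wezaegebegeazegak.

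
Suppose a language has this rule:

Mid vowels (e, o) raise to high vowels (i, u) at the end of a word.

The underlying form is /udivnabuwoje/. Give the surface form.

Scanning /udivnabuwoje/: /o/ at position 10 is not in the conditioning environment; /e/ is a mid vowel in word-final position, so it raises to [i].
Result: [udivnabuwoji].

udivnabuwoji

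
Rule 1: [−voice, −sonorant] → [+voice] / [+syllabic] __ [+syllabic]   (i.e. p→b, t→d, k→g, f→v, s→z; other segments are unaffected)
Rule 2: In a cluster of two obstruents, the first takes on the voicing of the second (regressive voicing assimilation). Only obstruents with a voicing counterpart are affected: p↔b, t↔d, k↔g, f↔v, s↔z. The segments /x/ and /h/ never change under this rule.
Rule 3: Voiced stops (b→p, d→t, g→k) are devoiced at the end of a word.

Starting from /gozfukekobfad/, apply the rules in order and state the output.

gosfugegopfat

Rule 1 (intervocalic voicing): /k/ is a voiceless obstruent between vowels /u/ and /e/, so it voices to [g]. /k/ is a voiceless obstruent between vowels /e/ and /o/, so it voices to [g]. /gozfukekobfad/ → gozfugegobfad.
Rule 2 (regressive voicing assimilation): /z/ precedes the voiceless obstruent /f/, so it devoices to [s] by assimilation. /b/ precedes the voiceless obstruent /f/, so it devoices to [p] by assimilation. /gozfugegobfad/ → gosfugegopfad.
Rule 3 (final devoicing): /d/ is a voiced stop in word-final position, so it devoices to [t]. /gosfugegopfad/ → gosfugegopfat.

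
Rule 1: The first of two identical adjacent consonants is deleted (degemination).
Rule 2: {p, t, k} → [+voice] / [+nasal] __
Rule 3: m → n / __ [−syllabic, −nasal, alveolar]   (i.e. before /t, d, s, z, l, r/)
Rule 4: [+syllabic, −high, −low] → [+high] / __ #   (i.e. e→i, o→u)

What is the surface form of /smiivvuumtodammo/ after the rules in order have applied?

smiivuundodamu

Rule 1 (degemination): /vv/ is a geminate; the first /v/ deletes. /mm/ is a geminate; the first /m/ deletes. /smiivvuumtodammo/ → smiivuumtodamo.
Rule 2 (post-nasal voicing): /t/ is a voiceless stop immediately after the nasal /m/, so it voices to [d]. /smiivuumtodamo/ → smiivuumdodamo.
Rule 3 (nasal place assimilation): /m/ precedes the alveolar consonant /d/, so it assimilates in place to [n]. /smiivuumdodamo/ → smiivuundodamo.
Rule 4 (final vowel raising): /o/ is a mid vowel in word-final position, so it raises to [u]. /smiivuundodamo/ → smiivuundodamu.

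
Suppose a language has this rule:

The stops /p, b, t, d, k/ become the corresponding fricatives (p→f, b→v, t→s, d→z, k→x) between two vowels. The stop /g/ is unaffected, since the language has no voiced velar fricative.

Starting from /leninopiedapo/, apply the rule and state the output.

/p/ is a stop between vowels /o/ and /i/, so it spirantizes to the fricative [f].
/d/ is a stop between vowels /e/ and /a/, so it spirantizes to the fricative [z].
/p/ is a stop between vowels /a/ and /o/, so it spirantizes to the fricative [f].
Surface form: [leninofiezafo].

leninofiezafo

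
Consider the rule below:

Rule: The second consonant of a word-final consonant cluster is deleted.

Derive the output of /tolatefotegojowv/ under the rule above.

tolatefotegojow

/v/ is the second consonant of a word-final cluster /wv/, so it deletes.
Surface form: [tolatefotegojow].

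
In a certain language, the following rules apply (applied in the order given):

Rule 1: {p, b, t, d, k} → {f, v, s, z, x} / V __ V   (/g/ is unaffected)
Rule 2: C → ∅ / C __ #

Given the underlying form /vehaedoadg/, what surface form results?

vehaezoad

Rule 1 (intervocalic spirantization): /d/ is a stop between vowels /e/ and /o/, so it spirantizes to the fricative [z]. /vehaedoadg/ → vehaezoadg.
Rule 2 (final cluster simplification): /g/ is the second consonant of a word-final cluster /dg/, so it deletes. /vehaezoadg/ → vehaezoad.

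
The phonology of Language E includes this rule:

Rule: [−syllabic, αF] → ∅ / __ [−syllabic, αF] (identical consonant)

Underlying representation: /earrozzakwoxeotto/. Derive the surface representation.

earozakwoxeoto

/rr/ is a geminate; the first /r/ deletes.
/zz/ is a geminate; the first /z/ deletes.
/tt/ is a geminate; the first /t/ deletes.
Surface form: [earozakwoxeoto].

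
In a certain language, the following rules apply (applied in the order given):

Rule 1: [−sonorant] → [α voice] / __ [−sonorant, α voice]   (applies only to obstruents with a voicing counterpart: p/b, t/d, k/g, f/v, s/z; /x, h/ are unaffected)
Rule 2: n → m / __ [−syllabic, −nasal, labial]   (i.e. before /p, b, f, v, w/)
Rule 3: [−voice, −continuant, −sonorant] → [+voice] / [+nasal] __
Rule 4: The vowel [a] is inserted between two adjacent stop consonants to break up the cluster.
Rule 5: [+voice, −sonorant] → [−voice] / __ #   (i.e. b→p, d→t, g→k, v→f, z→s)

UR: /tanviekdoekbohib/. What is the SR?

tamviegadoegabohip

Rule 1 (regressive voicing assimilation): /k/ precedes the voiced obstruent /d/, so it voices to [g] by assimilation. /k/ precedes the voiced obstruent /b/, so it voices to [g] by assimilation. /tanviekdoekbohib/ → tanviegdoegbohib.
Rule 2 (nasal place assimilation): /n/ precedes the labial consonant /v/, so it assimilates in place to [m]. /tanviegdoegbohib/ → tamviegdoegbohib.
Rule 3 (post-nasal voicing): no segment meets the environment; /tamviegdoegbohib/ is unchanged.
Rule 4 (stop-cluster a-epenthesis): /g/ and /d/ form a stop–stop cluster, so [a] is inserted between them. /g/ and /b/ form a stop–stop cluster, so [a] is inserted between them. /tamviegdoegbohib/ → tamviegadoegabohib.
Rule 5 (final devoicing): /b/ is a voiced obstruent in word-final position, so it devoices to [p]. /tamviegadoegabohib/ → tamviegadoegabohip.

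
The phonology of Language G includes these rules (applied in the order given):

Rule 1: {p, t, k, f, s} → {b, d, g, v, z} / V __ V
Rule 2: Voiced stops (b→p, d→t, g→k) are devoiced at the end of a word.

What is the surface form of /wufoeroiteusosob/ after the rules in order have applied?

wuvoeroideuzozop

Rule 1 (intervocalic voicing): /f/ is a voiceless obstruent between vowels /u/ and /o/, so it voices to [v]. /t/ is a voiceless obstruent between vowels /i/ and /e/, so it voices to [d]. /s/ is a voiceless obstruent between vowels /u/ and /o/, so it voices to [z]. /s/ is a voiceless obstruent between vowels /o/ and /o/, so it voices to [z]. /wufoeroiteusosob/ → wuvoeroideuzozob.
Rule 2 (final devoicing): /b/ is a voiced stop in word-final position, so it devoices to [p]. /wuvoeroideuzozob/ → wuvoeroideuzozop.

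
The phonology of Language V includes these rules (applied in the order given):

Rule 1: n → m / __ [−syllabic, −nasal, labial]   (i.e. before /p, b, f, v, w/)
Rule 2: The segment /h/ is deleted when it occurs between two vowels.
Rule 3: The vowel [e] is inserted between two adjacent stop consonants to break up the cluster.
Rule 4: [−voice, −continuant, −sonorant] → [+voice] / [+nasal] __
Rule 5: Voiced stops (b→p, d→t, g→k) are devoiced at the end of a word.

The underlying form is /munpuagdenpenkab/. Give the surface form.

Rule 1 (nasal place assimilation): /n/ precedes the labial consonant /p/, so it assimilates in place to [m]. /n/ precedes the labial consonant /p/, so it assimilates in place to [m]. /munpuagdenpenkab/ → mumpuagdempenkab.
Rule 2 (intervocalic h-deletion): no segment meets the environment; /mumpuagdempenkab/ is unchanged.
Rule 3 (stop-cluster e-epenthesis): /g/ and /d/ form a stop–stop cluster, so [e] is inserted between them. /mumpuagdempenkab/ → mumpuagedempenkab.
Rule 4 (post-nasal voicing): /p/ is a voiceless stop immediately after the nasal /m/, so it voices to [b]. /p/ is a voiceless stop immediately after the nasal /m/, so it voices to [b]. /k/ is a voiceless stop immediately after the nasal /n/, so it voices to [g]. /mumpuagedempenkab/ → mumbuagedembengab.
Rule 5 (final devoicing): /b/ is a voiced stop in word-final position, so it devoices to [p]. /mumbuagedembengab/ → mumbuagedembengap.

mumbuagedembengap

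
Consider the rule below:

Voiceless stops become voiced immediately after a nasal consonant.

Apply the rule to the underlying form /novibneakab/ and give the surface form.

novibneakab

No segment of /novibneakab/ meets the structural description of the rule, so the form surfaces unchanged.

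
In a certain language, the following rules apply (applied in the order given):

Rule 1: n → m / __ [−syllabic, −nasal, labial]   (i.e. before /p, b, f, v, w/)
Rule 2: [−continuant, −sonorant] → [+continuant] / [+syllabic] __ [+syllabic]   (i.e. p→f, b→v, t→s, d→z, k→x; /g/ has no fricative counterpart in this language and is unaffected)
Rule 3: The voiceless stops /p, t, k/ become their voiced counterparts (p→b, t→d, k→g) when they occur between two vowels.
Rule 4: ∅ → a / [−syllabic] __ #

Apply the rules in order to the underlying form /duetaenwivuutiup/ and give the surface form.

Rule 1 (nasal place assimilation): /n/ precedes the labial consonant /w/, so it assimilates in place to [m]. /duetaenwivuutiup/ → duetaemwivuutiup.
Rule 2 (intervocalic spirantization): /t/ is a stop between vowels /e/ and /a/, so it spirantizes to the fricative [s]. /t/ is a stop between vowels /u/ and /i/, so it spirantizes to the fricative [s]. /duetaemwivuutiup/ → duesaemwivuusiup.
Rule 3 (intervocalic voicing): no segment meets the environment; /duesaemwivuusiup/ is unchanged.
Rule 4 (final a-epenthesis): the form ends in the consonant /p/, so [a] is inserted word-finally. /duesaemwivuusiup/ → duesaemwivuusiupa.

duesaemwivuusiupa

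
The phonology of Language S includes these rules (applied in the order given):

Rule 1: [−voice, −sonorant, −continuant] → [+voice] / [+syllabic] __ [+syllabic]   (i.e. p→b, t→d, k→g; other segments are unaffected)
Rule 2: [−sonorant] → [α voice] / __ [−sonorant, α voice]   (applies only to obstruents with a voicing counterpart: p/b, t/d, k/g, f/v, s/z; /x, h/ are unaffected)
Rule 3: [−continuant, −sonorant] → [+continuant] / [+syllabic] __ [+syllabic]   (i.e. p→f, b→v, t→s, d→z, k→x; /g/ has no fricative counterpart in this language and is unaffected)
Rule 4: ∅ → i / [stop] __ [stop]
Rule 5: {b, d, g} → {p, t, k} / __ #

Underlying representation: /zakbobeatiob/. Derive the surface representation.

Rule 1 (intervocalic voicing): /t/ is a voiceless stop between vowels /a/ and /i/, so it voices to [d]. /zakbobeatiob/ → zakbobeadiob.
Rule 2 (regressive voicing assimilation): /k/ precedes the voiced obstruent /b/, so it voices to [g] by assimilation. /zakbobeadiob/ → zagbobeadiob.
Rule 3 (intervocalic spirantization): /b/ is a stop between vowels /o/ and /e/, so it spirantizes to the fricative [v]. /d/ is a stop between vowels /a/ and /i/, so it spirantizes to the fricative [z]. /zagbobeadiob/ → zagboveaziob.
Rule 4 (stop-cluster i-epenthesis): /g/ and /b/ form a stop–stop cluster, so [i] is inserted between them. /zagboveaziob/ → zagiboveaziob.
Rule 5 (final devoicing): /b/ is a voiced stop in word-final position, so it devoices to [p]. /zagiboveaziob/ → zagiboveaziop.

zagiboveaziop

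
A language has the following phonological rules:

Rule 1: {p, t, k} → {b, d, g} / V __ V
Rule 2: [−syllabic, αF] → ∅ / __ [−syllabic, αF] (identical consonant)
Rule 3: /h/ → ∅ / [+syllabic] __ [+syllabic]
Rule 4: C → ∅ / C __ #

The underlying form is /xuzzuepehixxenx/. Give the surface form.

Rule 1 (intervocalic voicing): /p/ is a voiceless stop between vowels /e/ and /e/, so it voices to [b]. /xuzzuepehixxenx/ → xuzzuebehixxenx.
Rule 2 (degemination): /zz/ is a geminate; the first /z/ deletes. /xx/ is a geminate; the first /x/ deletes. /xuzzuebehixxenx/ → xuzuebehixenx.
Rule 3 (intervocalic h-deletion): /h/ occurs between vowels /e/ and /i/, so it deletes. /xuzuebehixenx/ → xuzuebeixenx.
Rule 4 (final cluster simplification): /x/ is the second consonant of a word-final cluster /nx/, so it deletes. /xuzuebeixenx/ → xuzuebeixen.

xuzuebeixen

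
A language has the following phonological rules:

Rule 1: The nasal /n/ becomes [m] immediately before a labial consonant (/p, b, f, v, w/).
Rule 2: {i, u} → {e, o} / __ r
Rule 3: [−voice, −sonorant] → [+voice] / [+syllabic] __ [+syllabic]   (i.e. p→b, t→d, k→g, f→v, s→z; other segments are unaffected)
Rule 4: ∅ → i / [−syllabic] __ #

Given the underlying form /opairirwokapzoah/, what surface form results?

obaererwogapzoahi

Rule 1 (nasal place assimilation): no segment meets the environment; /opairirwokapzoah/ is unchanged.
Rule 2 (pre-rhotic lowering): /i/ is a high vowel immediately before /r/, so it lowers to [e]. /i/ is a high vowel immediately before /r/, so it lowers to [e]. /opairirwokapzoah/ → opaererwokapzoah.
Rule 3 (intervocalic voicing): /p/ is a voiceless obstruent between vowels /o/ and /a/, so it voices to [b]. /k/ is a voiceless obstruent between vowels /o/ and /a/, so it voices to [g]. /opaererwokapzoah/ → obaererwogapzoah.
Rule 4 (final i-epenthesis): the form ends in the consonant /h/, so [i] is inserted word-finally. /obaererwogapzoah/ → obaererwogapzoahi.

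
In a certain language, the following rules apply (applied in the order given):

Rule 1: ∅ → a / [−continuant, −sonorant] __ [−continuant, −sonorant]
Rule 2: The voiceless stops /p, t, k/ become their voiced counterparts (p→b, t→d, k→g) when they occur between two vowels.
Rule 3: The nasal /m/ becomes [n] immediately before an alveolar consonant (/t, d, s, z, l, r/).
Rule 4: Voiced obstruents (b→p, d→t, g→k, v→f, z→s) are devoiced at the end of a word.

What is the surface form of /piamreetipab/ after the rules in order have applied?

pianreedibap

Rule 1 (stop-cluster a-epenthesis): no segment meets the environment; /piamreetipab/ is unchanged.
Rule 2 (intervocalic voicing): /t/ is a voiceless stop between vowels /e/ and /i/, so it voices to [d]. /p/ is a voiceless stop between vowels /i/ and /a/, so it voices to [b]. /piamreetipab/ → piamreedibab.
Rule 3 (nasal place assimilation): /m/ precedes the alveolar consonant /r/, so it assimilates in place to [n]. /piamreedibab/ → pianreedibab.
Rule 4 (final devoicing): /b/ is a voiced obstruent in word-final position, so it devoices to [p]. /pianreedibab/ → pianreedibap.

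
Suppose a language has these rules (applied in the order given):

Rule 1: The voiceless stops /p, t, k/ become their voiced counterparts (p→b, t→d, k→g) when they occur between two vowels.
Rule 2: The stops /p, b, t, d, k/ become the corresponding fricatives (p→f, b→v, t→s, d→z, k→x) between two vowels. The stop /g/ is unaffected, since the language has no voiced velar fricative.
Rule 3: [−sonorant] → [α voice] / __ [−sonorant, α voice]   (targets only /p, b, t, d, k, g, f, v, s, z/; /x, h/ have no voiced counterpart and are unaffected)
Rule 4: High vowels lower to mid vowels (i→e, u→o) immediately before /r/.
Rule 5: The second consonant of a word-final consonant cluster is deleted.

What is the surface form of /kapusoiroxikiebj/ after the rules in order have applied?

Rule 1 (intervocalic voicing): /p/ is a voiceless stop between vowels /a/ and /u/, so it voices to [b]. /k/ is a voiceless stop between vowels /i/ and /i/, so it voices to [g]. /kapusoiroxikiebj/ → kabusoiroxigiebj.
Rule 2 (intervocalic spirantization): /b/ is a stop between vowels /a/ and /u/, so it spirantizes to the fricative [v]. /kabusoiroxigiebj/ → kavusoiroxigiebj.
Rule 3 (regressive voicing assimilation): no segment meets the environment; /kavusoiroxigiebj/ is unchanged.
Rule 4 (pre-rhotic lowering): /i/ is a high vowel immediately before /r/, so it lowers to [e]. /kavusoiroxigiebj/ → kavusoeroxigiebj.
Rule 5 (final cluster simplification): /j/ is the second consonant of a word-final cluster /bj/, so it deletes. /kavusoeroxigiebj/ → kavusoeroxigieb.

kavusoeroxigieb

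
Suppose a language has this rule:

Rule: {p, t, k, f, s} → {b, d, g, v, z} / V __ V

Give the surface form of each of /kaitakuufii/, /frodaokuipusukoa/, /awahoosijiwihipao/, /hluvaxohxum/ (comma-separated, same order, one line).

kaidaguuvii, frodaoguibuzugoa, awahoozijiwihibao, hluvaxohxum

/kaitakuufii/: /t/ is a voiceless obstruent between vowels /i/ and /a/, so it voices to [d]. /k/ is a voiceless obstruent between vowels /a/ and /u/, so it voices to [g]. /f/ is a voiceless obstruent between vowels /u/ and /i/, so it voices to [v]. → [kaidaguuvii].
/frodaokuipusukoa/: /k/ is a voiceless obstruent between vowels /o/ and /u/, so it voices to [g]. /p/ is a voiceless obstruent between vowels /i/ and /u/, so it voices to [b]. /s/ is a voiceless obstruent between vowels /u/ and /u/, so it voices to [z]. /k/ is a voiceless obstruent between vowels /u/ and /o/, so it voices to [g]. → [frodaoguibuzugoa].
/awahoosijiwihipao/: /s/ is a voiceless obstruent between vowels /o/ and /i/, so it voices to [z]. /p/ is a voiceless obstruent between vowels /i/ and /a/, so it voices to [b]. → [awahoozijiwihibao].
/hluvaxohxum/: the rule's environment is not met; surfaces unchanged as [hluvaxohxum].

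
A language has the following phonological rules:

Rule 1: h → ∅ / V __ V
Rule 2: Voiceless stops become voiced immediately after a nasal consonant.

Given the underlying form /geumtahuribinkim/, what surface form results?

geumdauribingim

Rule 1 (intervocalic h-deletion): /h/ occurs between vowels /a/ and /u/, so it deletes. /geumtahuribinkim/ → geumtauribinkim.
Rule 2 (post-nasal voicing): /t/ is a voiceless stop immediately after the nasal /m/, so it voices to [d]. /k/ is a voiceless stop immediately after the nasal /n/, so it voices to [g]. /geumtauribinkim/ → geumdauribingim.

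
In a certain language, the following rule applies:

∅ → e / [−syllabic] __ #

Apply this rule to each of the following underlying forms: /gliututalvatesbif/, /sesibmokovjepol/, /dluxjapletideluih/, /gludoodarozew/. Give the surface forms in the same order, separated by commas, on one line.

/gliututalvatesbif/: the form ends in the consonant /f/, so [e] is inserted word-finally. → [gliututalvatesbife].
/sesibmokovjepol/: the form ends in the consonant /l/, so [e] is inserted word-finally. → [sesibmokovjepole].
/dluxjapletideluih/: the form ends in the consonant /h/, so [e] is inserted word-finally. → [dluxjapletideluihe].
/gludoodarozew/: the form ends in the consonant /w/, so [e] is inserted word-finally. → [gludoodarozewe].

gliututalvatesbife, sesibmokovjepole, dluxjapletideluihe, gludoodarozewe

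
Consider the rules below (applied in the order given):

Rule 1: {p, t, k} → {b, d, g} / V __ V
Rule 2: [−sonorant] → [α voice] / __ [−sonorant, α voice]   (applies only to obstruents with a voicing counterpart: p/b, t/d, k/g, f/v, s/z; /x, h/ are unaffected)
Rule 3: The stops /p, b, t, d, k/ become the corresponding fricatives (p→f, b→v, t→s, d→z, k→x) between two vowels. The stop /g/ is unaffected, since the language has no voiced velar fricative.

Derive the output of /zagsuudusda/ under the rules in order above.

zaksuuzuzda

Rule 1 (intervocalic voicing): no segment meets the environment; /zagsuudusda/ is unchanged.
Rule 2 (regressive voicing assimilation): /g/ precedes the voiceless obstruent /s/, so it devoices to [k] by assimilation. /s/ precedes the voiced obstruent /d/, so it voices to [z] by assimilation. /zagsuudusda/ → zaksuuduzda.
Rule 3 (intervocalic spirantization): /d/ is a stop between vowels /u/ and /u/, so it spirantizes to the fricative [z]. /zaksuuduzda/ → zaksuuzuzda.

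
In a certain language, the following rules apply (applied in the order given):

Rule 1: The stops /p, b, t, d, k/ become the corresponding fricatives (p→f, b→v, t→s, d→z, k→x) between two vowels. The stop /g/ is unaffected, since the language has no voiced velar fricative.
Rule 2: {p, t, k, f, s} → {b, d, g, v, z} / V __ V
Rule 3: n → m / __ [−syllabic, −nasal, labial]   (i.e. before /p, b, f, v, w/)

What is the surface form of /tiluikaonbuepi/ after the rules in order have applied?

tiluixaombuevi

Rule 1 (intervocalic spirantization): /k/ is a stop between vowels /i/ and /a/, so it spirantizes to the fricative [x]. /p/ is a stop between vowels /e/ and /i/, so it spirantizes to the fricative [f]. /tiluikaonbuepi/ → tiluixaonbuefi.
Rule 2 (intervocalic voicing): /f/ is a voiceless obstruent between vowels /e/ and /i/, so it voices to [v]. /tiluixaonbuefi/ → tiluixaonbuevi.
Rule 3 (nasal place assimilation): /n/ precedes the labial consonant /b/, so it assimilates in place to [m]. /tiluixaonbuevi/ → tiluixaombuevi.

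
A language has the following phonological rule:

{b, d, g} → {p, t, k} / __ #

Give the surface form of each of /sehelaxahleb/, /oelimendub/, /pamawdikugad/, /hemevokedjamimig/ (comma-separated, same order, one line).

/sehelaxahleb/: /b/ is a voiced stop in word-final position, so it devoices to [p]. → [sehelaxahlep].
/oelimendub/: /b/ is a voiced stop in word-final position, so it devoices to [p]. → [oelimendup].
/pamawdikugad/: /d/ is a voiced stop in word-final position, so it devoices to [t]. → [pamawdikugat].
/hemevokedjamimig/: /g/ is a voiced stop in word-final position, so it devoices to [k]. → [hemevokedjamimik].

sehelaxahlep, oelimendup, pamawdikugat, hemevokedjamimik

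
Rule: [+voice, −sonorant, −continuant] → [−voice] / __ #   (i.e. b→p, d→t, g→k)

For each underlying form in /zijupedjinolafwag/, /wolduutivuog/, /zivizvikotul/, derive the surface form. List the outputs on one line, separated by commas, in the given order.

zijupedjinolafwak, wolduutivuok, zivizvikotul

/zijupedjinolafwag/: /g/ is a voiced stop in word-final position, so it devoices to [k]. → [zijupedjinolafwak].
/wolduutivuog/: /g/ is a voiced stop in word-final position, so it devoices to [k]. → [wolduutivuok].
/zivizvikotul/: the rule's environment is not met; surfaces unchanged as [zivizvikotul].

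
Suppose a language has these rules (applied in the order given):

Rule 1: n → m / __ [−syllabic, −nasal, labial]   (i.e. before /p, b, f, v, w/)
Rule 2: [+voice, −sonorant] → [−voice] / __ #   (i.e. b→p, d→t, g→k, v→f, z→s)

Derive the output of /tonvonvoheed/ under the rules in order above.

Rule 1 (nasal place assimilation): /n/ precedes the labial consonant /v/, so it assimilates in place to [m]. /n/ precedes the labial consonant /v/, so it assimilates in place to [m]. /tonvonvoheed/ → tomvomvoheed.
Rule 2 (final devoicing): /d/ is a voiced obstruent in word-final position, so it devoices to [t]. /tomvomvoheed/ → tomvomvoheet.

tomvomvoheet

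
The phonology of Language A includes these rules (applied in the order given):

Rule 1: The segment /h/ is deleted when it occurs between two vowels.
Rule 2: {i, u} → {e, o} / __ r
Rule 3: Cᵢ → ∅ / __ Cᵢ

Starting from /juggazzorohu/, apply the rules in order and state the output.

jugazorou

Rule 1 (intervocalic h-deletion): /h/ occurs between vowels /o/ and /u/, so it deletes. /juggazzorohu/ → juggazzorou.
Rule 2 (pre-rhotic lowering): no segment meets the environment; /juggazzorou/ is unchanged.
Rule 3 (degemination): /gg/ is a geminate; the first /g/ deletes. /zz/ is a geminate; the first /z/ deletes. /juggazzorou/ → jugazorou.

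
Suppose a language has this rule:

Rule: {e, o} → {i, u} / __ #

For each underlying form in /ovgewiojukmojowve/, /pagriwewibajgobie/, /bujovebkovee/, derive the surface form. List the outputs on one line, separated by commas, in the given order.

/ovgewiojukmojowve/: /e/ is a mid vowel in word-final position, so it raises to [i]. → [ovgewiojukmojowvi].
/pagriwewibajgobie/: /e/ is a mid vowel in word-final position, so it raises to [i]. → [pagriwewibajgobii].
/bujovebkovee/: /e/ is a mid vowel in word-final position, so it raises to [i]. → [bujovebkovei].

ovgewiojukmojowvi, pagriwewibajgobii, bujovebkovei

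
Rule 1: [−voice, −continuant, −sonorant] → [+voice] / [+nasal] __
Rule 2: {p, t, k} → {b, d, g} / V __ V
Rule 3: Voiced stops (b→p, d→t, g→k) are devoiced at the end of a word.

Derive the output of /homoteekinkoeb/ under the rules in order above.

Rule 1 (post-nasal voicing): /k/ is a voiceless stop immediately after the nasal /n/, so it voices to [g]. /homoteekinkoeb/ → homoteekingoeb.
Rule 2 (intervocalic voicing): /t/ is a voiceless stop between vowels /o/ and /e/, so it voices to [d]. /k/ is a voiceless stop between vowels /e/ and /i/, so it voices to [g]. /homoteekingoeb/ → homodeegingoeb.
Rule 3 (final devoicing): /b/ is a voiced stop in word-final position, so it devoices to [p]. /homodeegingoeb/ → homodeegingoep.

homodeegingoep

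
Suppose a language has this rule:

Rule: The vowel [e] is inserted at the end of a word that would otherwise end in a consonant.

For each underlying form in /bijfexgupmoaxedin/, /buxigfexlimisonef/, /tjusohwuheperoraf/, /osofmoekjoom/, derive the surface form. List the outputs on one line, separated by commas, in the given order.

/bijfexgupmoaxedin/: the form ends in the consonant /n/, so [e] is inserted word-finally. → [bijfexgupmoaxedine].
/buxigfexlimisonef/: the form ends in the consonant /f/, so [e] is inserted word-finally. → [buxigfexlimisonefe].
/tjusohwuheperoraf/: the form ends in the consonant /f/, so [e] is inserted word-finally. → [tjusohwuheperorafe].
/osofmoekjoom/: the form ends in the consonant /m/, so [e] is inserted word-finally. → [osofmoekjoome].

bijfexgupmoaxedine, buxigfexlimisonefe, tjusohwuheperorafe, osofmoekjoome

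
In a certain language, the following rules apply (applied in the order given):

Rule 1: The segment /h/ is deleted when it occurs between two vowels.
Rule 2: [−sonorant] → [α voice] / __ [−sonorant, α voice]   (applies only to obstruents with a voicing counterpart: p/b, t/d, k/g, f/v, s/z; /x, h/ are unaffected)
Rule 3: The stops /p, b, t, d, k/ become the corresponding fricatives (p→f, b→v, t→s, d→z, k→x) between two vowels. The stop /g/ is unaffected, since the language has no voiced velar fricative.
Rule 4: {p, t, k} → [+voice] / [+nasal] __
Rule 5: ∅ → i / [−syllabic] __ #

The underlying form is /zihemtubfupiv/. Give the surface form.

ziemdupfufivi

Rule 1 (intervocalic h-deletion): /h/ occurs between vowels /i/ and /e/, so it deletes. /zihemtubfupiv/ → ziemtubfupiv.
Rule 2 (regressive voicing assimilation): /b/ precedes the voiceless obstruent /f/, so it devoices to [p] by assimilation. /ziemtubfupiv/ → ziemtupfupiv.
Rule 3 (intervocalic spirantization): /p/ is a stop between vowels /u/ and /i/, so it spirantizes to the fricative [f]. /ziemtupfupiv/ → ziemtupfufiv.
Rule 4 (post-nasal voicing): /t/ is a voiceless stop immediately after the nasal /m/, so it voices to [d]. /ziemtupfufiv/ → ziemdupfufiv.
Rule 5 (final i-epenthesis): the form ends in the consonant /v/, so [i] is inserted word-finally. /ziemdupfufiv/ → ziemdupfufivi.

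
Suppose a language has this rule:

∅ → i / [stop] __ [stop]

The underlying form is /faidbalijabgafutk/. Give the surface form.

faidibalijabigafutik

/d/ and /b/ form a stop–stop cluster, so [i] is inserted between them.
/b/ and /g/ form a stop–stop cluster, so [i] is inserted between them.
/t/ and /k/ form a stop–stop cluster, so [i] is inserted between them.
Surface form: [faidibalijabigafutik].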